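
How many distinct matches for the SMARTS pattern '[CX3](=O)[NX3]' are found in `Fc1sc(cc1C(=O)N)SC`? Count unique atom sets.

1

[CX3](=O)[NX3] is the SMARTS for an amide: a carbonyl carbon bonded to a trivalent nitrogen.
Exactly one fragment in the molecule meets all constraints, giving 1 match.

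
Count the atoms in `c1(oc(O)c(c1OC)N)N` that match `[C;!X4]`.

Check the 10 heavy atoms by environment: 1× o (aromatic, X2) → no; 4× c (aromatic, X3) → no; 2× O (X2) → no; 1× C (X4) → no; 2× N (X3) → no.
No environment satisfies the query, so 0 matching atoms.

0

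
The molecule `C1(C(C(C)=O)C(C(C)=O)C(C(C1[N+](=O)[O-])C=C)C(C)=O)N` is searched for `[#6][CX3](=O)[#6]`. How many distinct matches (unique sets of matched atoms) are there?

3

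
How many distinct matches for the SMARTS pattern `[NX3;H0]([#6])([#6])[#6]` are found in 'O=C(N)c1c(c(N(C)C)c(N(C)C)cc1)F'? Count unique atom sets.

2

[NX3;H0]([#6])([#6])[#6] is the SMARTS for a tertiary amine: a trivalent nitrogen with no H, bonded to three carbons.
The molecule carries 2 separate instances of a dimethylamino group (-N(CH3)2) meeting every constraint; each maps to a distinct set of atoms, giving 2 matches.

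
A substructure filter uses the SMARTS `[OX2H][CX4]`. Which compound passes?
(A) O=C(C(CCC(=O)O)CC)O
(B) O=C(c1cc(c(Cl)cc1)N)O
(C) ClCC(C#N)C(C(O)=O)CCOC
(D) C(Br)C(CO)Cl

[OX2H][CX4] describes a hydroxyl oxygen bound to an sp3 (X4) carbon (an aliphatic alcohol).
(A) has a carboxylic acid group (-C(=O)OH) but the -OH is on a CX3 carbonyl carbon, not a CX4 carbon.
(B) has a carboxylic acid group (-C(=O)OH) but the -OH is on a CX3 carbonyl carbon, not a CX4 carbon.
(C) has a methoxy ether (-OCH3) but the oxygen has H0 (ether), not H1.
(D) contains a hydroxyl group (-OH), which satisfies every atom and bond constraint.
So the answer is (D).

D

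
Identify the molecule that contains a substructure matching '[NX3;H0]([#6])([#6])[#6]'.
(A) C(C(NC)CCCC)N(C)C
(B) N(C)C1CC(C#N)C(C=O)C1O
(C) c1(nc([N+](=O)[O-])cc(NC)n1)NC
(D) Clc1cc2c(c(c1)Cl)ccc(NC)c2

A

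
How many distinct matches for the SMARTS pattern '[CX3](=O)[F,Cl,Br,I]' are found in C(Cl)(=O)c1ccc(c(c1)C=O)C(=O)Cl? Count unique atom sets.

[CX3](=O)[F,Cl,Br,I] is the SMARTS for an acyl halide: a carbonyl carbon bonded to a halogen.
The molecule carries 2 separate instances of an acyl chloride (-C(=O)Cl) meeting every constraint; each maps to a distinct set of atoms, giving 2 matches.

2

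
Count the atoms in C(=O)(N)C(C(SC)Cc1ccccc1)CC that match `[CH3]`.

2

The query [CH3] means: aliphatic carbon with exactly three hydrogens.
Check the 16 heavy atoms by environment: 2× C (H3) → match; 2× C (H2) → no; 2× C (H1) → no; 1× C (H0) → no; 1× O (H0) → no; 1× N (H2) → no; 1× c (aromatic, H0) → no; 5× c (aromatic, H1) → no; 1× S (H0) → no.
That gives 2 matching atoms.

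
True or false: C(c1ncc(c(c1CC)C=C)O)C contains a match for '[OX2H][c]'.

True

The pattern [OX2H][c] describes a hydroxyl oxygen attached to an aromatic carbon — a phenol.
The molecule carries a hydroxyl group (-OH), whose atoms satisfy every constraint of the query, so the pattern matches.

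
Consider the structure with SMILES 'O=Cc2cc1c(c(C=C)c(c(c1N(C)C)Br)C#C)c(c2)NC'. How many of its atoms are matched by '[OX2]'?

0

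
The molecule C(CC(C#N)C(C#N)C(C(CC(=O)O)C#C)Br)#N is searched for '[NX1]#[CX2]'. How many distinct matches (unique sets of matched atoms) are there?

3

[NX1]#[CX2] is the SMARTS for a nitrile: a nitrogen triple-bonded to a two-connected carbon.
The molecule carries 3 separate instances of a nitrile (-C#N) meeting every constraint; each maps to a distinct set of atoms, giving 3 matches.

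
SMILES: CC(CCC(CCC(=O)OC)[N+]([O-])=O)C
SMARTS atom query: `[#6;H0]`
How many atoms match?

1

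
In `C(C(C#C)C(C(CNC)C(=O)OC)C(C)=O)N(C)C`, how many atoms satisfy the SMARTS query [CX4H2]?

2

The query [CX4H2] means: sp3 carbon (X4) with exactly two hydrogens.
Check the 19 heavy atoms by environment: 2× C (H2, X4) → match; 3× C (H1, X4) → no; 1× N (H0, X3) → no; 5× C (H3, X4) → no; 1× N (H1, X3) → no; 2× C (H0, X3) → no; 2× O (H0, X1) → no; 1× O (H0, X2) → no; 1× C (H0, X2) → no; 1× C (H1, X2) → no.
That gives 2 matching atoms.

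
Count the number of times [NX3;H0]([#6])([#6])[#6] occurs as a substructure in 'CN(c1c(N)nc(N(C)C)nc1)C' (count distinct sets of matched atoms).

[NX3;H0]([#6])([#6])[#6] is the SMARTS for a tertiary amine: a trivalent nitrogen with no H, bonded to three carbons.
The molecule carries 2 separate instances of a dimethylamino group (-N(CH3)2) meeting every constraint; each maps to a distinct set of atoms, giving 2 matches.

2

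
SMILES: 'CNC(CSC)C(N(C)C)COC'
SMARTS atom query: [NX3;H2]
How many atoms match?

0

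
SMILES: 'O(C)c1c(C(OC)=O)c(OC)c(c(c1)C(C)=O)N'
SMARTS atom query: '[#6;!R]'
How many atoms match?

Check the 18 heavy atoms by environment: 6× c (aromatic, in 6-ring) → no; 6× C (acyclic) → match; 5× O (acyclic) → no; 1× N (acyclic) → no.
That gives 6 matching atoms.

6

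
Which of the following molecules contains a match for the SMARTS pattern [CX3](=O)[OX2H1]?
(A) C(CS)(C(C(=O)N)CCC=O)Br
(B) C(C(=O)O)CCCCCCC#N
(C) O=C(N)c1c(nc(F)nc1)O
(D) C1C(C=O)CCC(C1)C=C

B

[CX3](=O)[OX2H1] describes an sp2 carbon double-bonded to O and single-bonded to an -OH oxygen (a carboxylic acid).
(A) has an aldehyde (-CHO) but there is no singly-bonded oxygen on the carbonyl carbon.
(B) contains a carboxylic acid group (-C(=O)OH), which satisfies every atom and bond constraint.
(C) has a primary amide (-C(=O)NH2) but the carbonyl is bonded to N, not to an -OH oxygen.
(D) has an aldehyde (-CHO) but there is no singly-bonded oxygen on the carbonyl carbon.
So the answer is (B).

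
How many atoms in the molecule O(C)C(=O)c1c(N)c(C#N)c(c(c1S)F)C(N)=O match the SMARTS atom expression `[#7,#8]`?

Check the 18 heavy atoms by environment: 6× c (aromatic) → no; 4× C → no; 3× O → match; 1× S → no; 3× N → match; 1× F → no.
Summing the matching environments: 3 + 3 = 6 matching atoms.

6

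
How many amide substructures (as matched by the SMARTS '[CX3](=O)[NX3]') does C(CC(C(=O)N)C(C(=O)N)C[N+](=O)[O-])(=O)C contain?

[CX3](=O)[NX3] is the SMARTS for an amide: a carbonyl carbon bonded to a trivalent nitrogen.
The molecule carries 2 separate instances of a primary amide (-C(=O)NH2) meeting every constraint; each maps to a distinct set of atoms, giving 2 matches.

2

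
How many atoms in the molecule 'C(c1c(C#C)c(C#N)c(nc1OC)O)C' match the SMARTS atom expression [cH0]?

The query [cH0] means: aromatic carbon with no attached hydrogen (substituted or ring-fusion).
Check the 15 heavy atoms by environment: 1× n (aromatic, H0) → no; 5× c (aromatic, H0) → match; 2× C (H0) → no; 1× N (H0) → no; 1× O (H0) → no; 2× C (H3) → no; 1× C (H2) → no; 1× O (H1) → no; 1× C (H1) → no.
That gives 5 matching atoms.

5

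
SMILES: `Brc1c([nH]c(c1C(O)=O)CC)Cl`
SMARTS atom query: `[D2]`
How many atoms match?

2

Check the 12 heavy atoms by environment: 1× n (aromatic, D2) → match; 4× c (aromatic, D3) → no; 1× C (D2) → match; 1× C (D1) → no; 1× C (D3) → no; 2× O (D1) → no; 1× Br (D1) → no; 1× Cl (D1) → no.
Summing the matching environments: 1 + 1 = 2 matching atoms.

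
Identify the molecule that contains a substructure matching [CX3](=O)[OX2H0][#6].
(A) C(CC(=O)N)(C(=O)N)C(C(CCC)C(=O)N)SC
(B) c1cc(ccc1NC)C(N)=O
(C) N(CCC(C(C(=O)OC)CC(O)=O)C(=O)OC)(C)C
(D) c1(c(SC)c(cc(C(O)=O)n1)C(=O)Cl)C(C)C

C

[CX3](=O)[OX2H0][#6] describes a carbonyl carbon bonded to an oxygen that is itself bonded to carbon (no H on that O) (an ester).
(A) has a primary amide (-C(=O)NH2) but the carbonyl is bonded to N, not to an O-C linkage.
(B) has a primary amide (-C(=O)NH2) but the carbonyl is bonded to N, not to an O-C linkage.
(C) contains a methyl-ester group (-C(=O)OCH3), which satisfies every atom and bond constraint.
(D) has a carboxylic acid group (-C(=O)OH) but the singly-bonded O carries H (OX2H1, not H0).
So the answer is (C).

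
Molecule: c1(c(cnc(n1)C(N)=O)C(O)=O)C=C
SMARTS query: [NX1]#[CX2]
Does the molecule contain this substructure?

No

The pattern [NX1]#[CX2] describes a nitrogen triple-bonded to a two-connected carbon — a nitrile.
The closest candidate here is a primary amide (-C(=O)NH2), but the nitrogen is NX3, not NX1. No other fragment satisfies the full query, so there is no match.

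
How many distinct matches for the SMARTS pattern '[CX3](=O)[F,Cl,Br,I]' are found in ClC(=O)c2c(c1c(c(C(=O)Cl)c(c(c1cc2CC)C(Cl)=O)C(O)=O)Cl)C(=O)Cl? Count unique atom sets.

4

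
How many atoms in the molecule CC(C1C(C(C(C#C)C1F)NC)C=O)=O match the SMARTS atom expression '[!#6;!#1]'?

Check the 15 heavy atoms by environment: 11× C → no; 1× F → match; 1× N → match; 2× O → match.
Summing the matching environments: 1 + 1 + 2 = 4 matching atoms.

4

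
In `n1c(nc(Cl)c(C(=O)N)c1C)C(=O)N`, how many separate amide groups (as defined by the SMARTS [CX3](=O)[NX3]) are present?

[CX3](=O)[NX3] is the SMARTS for an amide: a carbonyl carbon bonded to a trivalent nitrogen.
The molecule carries 2 separate instances of a primary amide (-C(=O)NH2) meeting every constraint; each maps to a distinct set of atoms, giving 2 matches.

2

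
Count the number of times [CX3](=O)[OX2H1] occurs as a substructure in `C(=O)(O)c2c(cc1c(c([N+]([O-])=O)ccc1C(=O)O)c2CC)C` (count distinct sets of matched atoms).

2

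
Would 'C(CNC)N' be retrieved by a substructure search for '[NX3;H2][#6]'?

The pattern [NX3;H2][#6] describes a trivalent nitrogen with two H attached to carbon — a primary amine.
The molecule carries a primary amino group (-NH2), whose atoms satisfy every constraint of the query, so the pattern matches.

Yes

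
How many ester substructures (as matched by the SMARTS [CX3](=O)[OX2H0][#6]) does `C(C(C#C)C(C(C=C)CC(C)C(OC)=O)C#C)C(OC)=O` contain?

[CX3](=O)[OX2H0][#6] is the SMARTS for an ester: a carbonyl carbon bonded to an oxygen that is itself bonded to carbon (no H on that O).
The molecule carries 2 separate instances of a methyl-ester group (-C(=O)OCH3) meeting every constraint; each maps to a distinct set of atoms, giving 2 matches.

2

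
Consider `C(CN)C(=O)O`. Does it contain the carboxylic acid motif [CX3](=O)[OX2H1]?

The pattern [CX3](=O)[OX2H1] describes an sp2 carbon double-bonded to O and single-bonded to an -OH oxygen — a carboxylic acid.
The molecule carries a carboxylic acid group (-C(=O)OH), whose atoms satisfy every constraint of the query, so the pattern matches.

Yes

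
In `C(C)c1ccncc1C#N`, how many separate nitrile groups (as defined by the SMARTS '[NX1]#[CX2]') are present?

1

[NX1]#[CX2] is the SMARTS for a nitrile: a nitrogen triple-bonded to a two-connected carbon.
Exactly one fragment in the molecule meets all constraints, giving 1 match.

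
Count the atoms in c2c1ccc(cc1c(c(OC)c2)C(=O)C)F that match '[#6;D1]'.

2

The query [#6;D1] means: carbon bonded to exactly one heavy atom.
Check the 16 heavy atoms by environment: 5× c (aromatic, D3) → no; 5× c (aromatic, D2) → no; 1× O (D2) → no; 2× C (D1) → match; 1× F (D1) → no; 1× C (D3) → no; 1× O (D1) → no.
That gives 2 matching atoms.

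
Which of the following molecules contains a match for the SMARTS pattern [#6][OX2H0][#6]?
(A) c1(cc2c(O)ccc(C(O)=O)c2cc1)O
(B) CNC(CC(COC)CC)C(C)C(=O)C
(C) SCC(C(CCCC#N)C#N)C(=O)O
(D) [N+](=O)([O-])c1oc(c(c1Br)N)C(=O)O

[#6][OX2H0][#6] describes an aliphatic oxygen bridging two carbons with no H on the oxygen (an ether).
(A) has a carboxylic acid group (-C(=O)OH) but the -OH oxygen has H1; the =O is OX1, not OX2.
(B) contains a methoxy ether (-OCH3), which satisfies every atom and bond constraint.
(C) has a carboxylic acid group (-C(=O)OH) but the -OH oxygen has H1; the =O is OX1, not OX2.
(D) has a carboxylic acid group (-C(=O)OH) but the -OH oxygen has H1; the =O is OX1, not OX2.
So the answer is (B).

B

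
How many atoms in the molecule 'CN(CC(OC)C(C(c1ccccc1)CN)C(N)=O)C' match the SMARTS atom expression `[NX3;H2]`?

2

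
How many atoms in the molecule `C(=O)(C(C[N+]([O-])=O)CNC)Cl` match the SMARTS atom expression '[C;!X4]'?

1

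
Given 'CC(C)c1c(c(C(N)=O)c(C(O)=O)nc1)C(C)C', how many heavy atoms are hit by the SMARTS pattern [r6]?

Check the 18 heavy atoms by environment: 1× n (aromatic, in 6-ring) → match; 5× c (aromatic, in 6-ring) → match; 8× C (acyclic) → no; 3× O (acyclic) → no; 1× N (acyclic) → no.
Summing the matching environments: 1 + 5 = 6 matching atoms.

6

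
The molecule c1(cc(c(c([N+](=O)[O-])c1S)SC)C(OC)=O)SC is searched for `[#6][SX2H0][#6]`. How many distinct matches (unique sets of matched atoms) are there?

2

[#6][SX2H0][#6] is the SMARTS for a thioether: an aliphatic sulfur bridging two carbons with no H on the sulfur.
The molecule carries 2 separate instances of a methylthio ether (-SCH3) meeting every constraint; each maps to a distinct set of atoms, giving 2 matches.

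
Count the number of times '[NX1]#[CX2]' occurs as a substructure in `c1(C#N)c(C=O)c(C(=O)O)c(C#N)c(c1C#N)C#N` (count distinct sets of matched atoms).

4

[NX1]#[CX2] is the SMARTS for a nitrile: a nitrogen triple-bonded to a two-connected carbon.
The molecule carries 4 separate instances of a nitrile (-C#N) meeting every constraint; each maps to a distinct set of atoms, giving 4 matches.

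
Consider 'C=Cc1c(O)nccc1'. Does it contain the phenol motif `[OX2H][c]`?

Yes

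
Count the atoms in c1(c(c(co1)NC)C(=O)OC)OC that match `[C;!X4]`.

1

The query [C;!X4] means: aliphatic carbon that does not have four total connections.
Check the 13 heavy atoms by environment: 1× o (aromatic, X2) → no; 4× c (aromatic, X3) → no; 2× O (X2) → no; 3× C (X4) → no; 1× N (X3) → no; 1× C (X3) → match; 1× O (X1) → no.
That gives 1 matching atom.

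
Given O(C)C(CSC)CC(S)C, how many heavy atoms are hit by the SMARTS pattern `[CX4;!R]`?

7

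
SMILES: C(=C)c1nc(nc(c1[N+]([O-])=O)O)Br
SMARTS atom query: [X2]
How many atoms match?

The query [X2] means: any atom with exactly two total connections (bonds + H).
Check the 13 heavy atoms by environment: 2× n (aromatic, X2) → match; 4× c (aromatic, X3) → no; 2× C (X3) → no; 1× Br (X1) → no; 1× N (charge +1, X3) → no; 1× O (charge -1, X1) → no; 1× O (X1) → no; 1× O (X2) → match.
Summing the matching environments: 2 + 1 = 3 matching atoms.

3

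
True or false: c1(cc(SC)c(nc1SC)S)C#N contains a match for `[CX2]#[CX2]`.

False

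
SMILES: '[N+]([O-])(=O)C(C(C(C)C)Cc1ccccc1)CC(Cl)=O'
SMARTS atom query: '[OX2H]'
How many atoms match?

The query [OX2H] means: aliphatic oxygen with two connections, one of which is H — an -OH oxygen.
Check the 19 heavy atoms by environment: 2× C (H2, X4) → no; 3× C (H1, X4) → no; 1× N (charge +1, H0, X3) → no; 1× O (charge -1, H0, X1) → no; 2× O (H0, X1) → no; 1× C (H0, X3) → no; 1× Cl (H0, X1) → no; 2× C (H3, X4) → no; 1× c (aromatic, H0, X3) → no; 5× c (aromatic, H1, X3) → no.
No environment satisfies the query, so 0 matching atoms.

0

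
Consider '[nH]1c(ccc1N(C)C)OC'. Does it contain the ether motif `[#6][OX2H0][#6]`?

The pattern [#6][OX2H0][#6] describes an aliphatic oxygen bridging two carbons with no H on the oxygen — an ether.
The molecule carries a methoxy ether (-OCH3), whose atoms satisfy every constraint of the query, so the pattern matches.

Yes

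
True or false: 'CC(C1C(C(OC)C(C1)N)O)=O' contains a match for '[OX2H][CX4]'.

True

The pattern [OX2H][CX4] describes a hydroxyl oxygen bound to an sp3 (X4) carbon — an aliphatic alcohol.
The molecule carries a hydroxyl group (-OH), whose atoms satisfy every constraint of the query, so the pattern matches.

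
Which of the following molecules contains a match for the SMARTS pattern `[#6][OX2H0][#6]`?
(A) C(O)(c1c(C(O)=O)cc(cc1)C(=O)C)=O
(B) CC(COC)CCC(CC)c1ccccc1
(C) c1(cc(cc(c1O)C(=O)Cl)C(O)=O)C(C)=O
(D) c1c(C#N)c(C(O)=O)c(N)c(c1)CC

[#6][OX2H0][#6] describes an aliphatic oxygen bridging two carbons with no H on the oxygen (an ether).
(A) has a carboxylic acid group (-C(=O)OH) but the -OH oxygen has H1; the =O is OX1, not OX2.
(B) contains a methoxy ether (-OCH3), which satisfies every atom and bond constraint.
(C) has a carboxylic acid group (-C(=O)OH) but the -OH oxygen has H1; the =O is OX1, not OX2.
(D) has a carboxylic acid group (-C(=O)OH) but the -OH oxygen has H1; the =O is OX1, not OX2.
So the answer is (B).

B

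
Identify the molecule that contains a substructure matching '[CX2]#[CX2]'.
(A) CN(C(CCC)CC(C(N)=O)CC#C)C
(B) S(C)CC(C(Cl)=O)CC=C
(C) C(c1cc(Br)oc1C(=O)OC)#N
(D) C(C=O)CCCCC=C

A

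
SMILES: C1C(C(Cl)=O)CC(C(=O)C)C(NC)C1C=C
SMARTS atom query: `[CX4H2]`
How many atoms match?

2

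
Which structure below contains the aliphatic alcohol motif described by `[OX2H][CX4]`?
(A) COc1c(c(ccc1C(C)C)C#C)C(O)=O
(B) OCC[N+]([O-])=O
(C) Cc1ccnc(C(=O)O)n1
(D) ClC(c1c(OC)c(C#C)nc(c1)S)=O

B

[OX2H][CX4] describes a hydroxyl oxygen bound to an sp3 (X4) carbon (an aliphatic alcohol).
(A) has a carboxylic acid group (-C(=O)OH) but the -OH is on a CX3 carbonyl carbon, not a CX4 carbon.
(B) contains a hydroxyl group (-OH), which satisfies every atom and bond constraint.
(C) has a carboxylic acid group (-C(=O)OH) but the -OH is on a CX3 carbonyl carbon, not a CX4 carbon.
(D) has a methoxy ether (-OCH3) but the oxygen has H0 (ether), not H1.
So the answer is (B).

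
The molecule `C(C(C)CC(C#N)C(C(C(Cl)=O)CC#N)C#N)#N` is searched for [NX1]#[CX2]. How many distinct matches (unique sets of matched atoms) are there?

4

[NX1]#[CX2] is the SMARTS for a nitrile: a nitrogen triple-bonded to a two-connected carbon.
The molecule carries 4 separate instances of a nitrile (-C#N) meeting every constraint; each maps to a distinct set of atoms, giving 4 matches.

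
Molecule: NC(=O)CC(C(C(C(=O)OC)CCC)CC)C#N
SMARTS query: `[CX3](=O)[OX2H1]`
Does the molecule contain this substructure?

The pattern [CX3](=O)[OX2H1] describes an sp2 carbon double-bonded to O and single-bonded to an -OH oxygen — a carboxylic acid.
The closest candidate here is a methyl-ester group (-C(=O)OCH3), but the singly-bonded O has no H (OX2H0, not OX2H1). No other fragment satisfies the full query, so there is no match.

No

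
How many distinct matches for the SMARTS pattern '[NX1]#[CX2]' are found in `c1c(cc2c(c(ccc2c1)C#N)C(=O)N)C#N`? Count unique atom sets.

2

[NX1]#[CX2] is the SMARTS for a nitrile: a nitrogen triple-bonded to a two-connected carbon.
The molecule carries 2 separate instances of a nitrile (-C#N) meeting every constraint; each maps to a distinct set of atoms, giving 2 matches.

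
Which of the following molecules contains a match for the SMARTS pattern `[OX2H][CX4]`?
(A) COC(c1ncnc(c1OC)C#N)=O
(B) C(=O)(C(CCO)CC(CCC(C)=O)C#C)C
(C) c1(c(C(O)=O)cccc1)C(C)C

B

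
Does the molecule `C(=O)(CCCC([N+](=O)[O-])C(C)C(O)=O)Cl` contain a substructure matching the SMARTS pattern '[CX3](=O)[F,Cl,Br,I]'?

Yes

The pattern [CX3](=O)[F,Cl,Br,I] describes a carbonyl carbon bonded to a halogen — an acyl halide.
The molecule carries an acyl chloride (-C(=O)Cl), whose atoms satisfy every constraint of the query, so the pattern matches.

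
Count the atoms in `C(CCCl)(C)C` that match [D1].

Check the 6 heavy atoms by environment: 2× C (D2) → no; 1× C (D3) → no; 2× C (D1) → match; 1× Cl (D1) → match.
Summing the matching environments: 2 + 1 = 3 matching atoms.

3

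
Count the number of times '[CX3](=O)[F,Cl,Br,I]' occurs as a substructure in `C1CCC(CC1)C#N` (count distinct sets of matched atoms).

[CX3](=O)[F,Cl,Br,I] is the SMARTS for an acyl halide: a carbonyl carbon bonded to a halogen.
No fragment in the molecule satisfies every constraint, giving 0 matches.

0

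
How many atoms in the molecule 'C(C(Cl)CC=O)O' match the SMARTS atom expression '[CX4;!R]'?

3

Check the 7 heavy atoms by environment: 3× C (X4, acyclic) → match; 1× Cl (X1, acyclic) → no; 1× O (X2, acyclic) → no; 1× C (X3, acyclic) → no; 1× O (X1, acyclic) → no.
That gives 3 matching atoms.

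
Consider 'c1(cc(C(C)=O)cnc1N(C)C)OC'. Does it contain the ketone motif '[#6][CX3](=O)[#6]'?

The pattern [#6][CX3](=O)[#6] describes a carbonyl carbon (no H) flanked by two carbons — a ketone.
The molecule carries an acetyl/ketone group (-C(=O)CH3), whose atoms satisfy every constraint of the query, so the pattern matches.

Yes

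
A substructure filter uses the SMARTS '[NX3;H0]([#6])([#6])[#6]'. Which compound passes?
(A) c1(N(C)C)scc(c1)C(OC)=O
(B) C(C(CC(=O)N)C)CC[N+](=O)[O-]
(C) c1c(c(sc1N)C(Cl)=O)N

[NX3;H0]([#6])([#6])[#6] describes a trivalent nitrogen with no H, bonded to three carbons (a tertiary amine).
(A) contains a dimethylamino group (-N(CH3)2), which satisfies every atom and bond constraint.
(B) has a primary amide (-C(=O)NH2) but the amide nitrogen has H2 and only one carbon neighbour.
(C) has a primary amino group (-NH2) but the nitrogen has H2, not H0 with three carbons.
So the answer is (A).

A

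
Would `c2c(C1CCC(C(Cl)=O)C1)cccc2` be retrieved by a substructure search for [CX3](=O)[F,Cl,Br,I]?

The pattern [CX3](=O)[F,Cl,Br,I] describes a carbonyl carbon bonded to a halogen — an acyl halide.
The molecule carries an acyl chloride (-C(=O)Cl), whose atoms satisfy every constraint of the query, so the pattern matches.

Yes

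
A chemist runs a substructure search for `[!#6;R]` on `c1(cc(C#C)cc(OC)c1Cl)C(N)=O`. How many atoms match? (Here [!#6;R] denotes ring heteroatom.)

0

The query [!#6;R] means: non-carbon atom that is part of a ring.
Check the 14 heavy atoms by environment: 6× c (aromatic, in 6-ring) → no; 4× C (acyclic) → no; 2× O (acyclic) → no; 1× N (acyclic) → no; 1× Cl (acyclic) → no.
No environment satisfies the query, so 0 matching atoms.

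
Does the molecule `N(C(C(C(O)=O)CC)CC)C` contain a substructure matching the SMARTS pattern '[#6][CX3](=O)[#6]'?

No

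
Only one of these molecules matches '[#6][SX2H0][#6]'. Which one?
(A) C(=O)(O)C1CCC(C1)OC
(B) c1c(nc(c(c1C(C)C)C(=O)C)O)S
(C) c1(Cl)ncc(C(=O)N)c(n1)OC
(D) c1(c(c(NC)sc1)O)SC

D

[#6][SX2H0][#6] describes an aliphatic sulfur bridging two carbons with no H on the sulfur (a thioether).
(A) has a methoxy ether (-OCH3) but the bridging atom is O, not S.
(B) has a thiol (-SH) but the sulfur has H1, not H0 bridging two carbons.
(C) has a methoxy ether (-OCH3) but the bridging atom is O, not S.
(D) contains a methylthio ether (-SCH3), which satisfies every atom and bond constraint.
So the answer is (D).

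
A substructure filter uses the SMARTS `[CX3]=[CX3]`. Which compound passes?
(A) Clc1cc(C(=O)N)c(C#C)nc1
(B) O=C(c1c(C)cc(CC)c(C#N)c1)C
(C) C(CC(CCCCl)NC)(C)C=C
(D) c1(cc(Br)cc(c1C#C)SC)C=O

C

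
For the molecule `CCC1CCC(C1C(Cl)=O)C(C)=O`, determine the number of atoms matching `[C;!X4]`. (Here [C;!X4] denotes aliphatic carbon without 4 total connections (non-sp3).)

Check the 13 heavy atoms by environment: 8× C (X4) → no; 2× C (X3) → match; 2× O (X1) → no; 1× Cl (X1) → no.
That gives 2 matching atoms.

2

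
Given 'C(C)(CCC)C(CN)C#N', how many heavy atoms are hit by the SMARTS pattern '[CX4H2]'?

3

Check the 10 heavy atoms by environment: 3× C (H2, X4) → match; 2× C (H1, X4) → no; 2× C (H3, X4) → no; 1× N (H2, X3) → no; 1× C (H0, X2) → no; 1× N (H0, X1) → no.
That gives 3 matching atoms.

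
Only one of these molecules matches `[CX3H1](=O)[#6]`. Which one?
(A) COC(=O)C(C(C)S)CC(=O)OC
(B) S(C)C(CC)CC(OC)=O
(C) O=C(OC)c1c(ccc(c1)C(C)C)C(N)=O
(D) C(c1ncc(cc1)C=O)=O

[CX3H1](=O)[#6] describes an sp2 carbon with one H, double-bonded to O and single-bonded to carbon (an aldehyde).
(A) has a methyl-ester group (-C(=O)OCH3) but the carbonyl carbon has H0, not H1.
(B) has a methyl-ester group (-C(=O)OCH3) but the carbonyl carbon has H0, not H1.
(C) has a methyl-ester group (-C(=O)OCH3) but the carbonyl carbon has H0, not H1.
(D) contains an aldehyde (-CHO), which satisfies every atom and bond constraint.
So the answer is (D).

D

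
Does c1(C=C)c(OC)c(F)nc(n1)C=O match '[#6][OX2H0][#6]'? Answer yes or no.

Yes

The pattern [#6][OX2H0][#6] describes an aliphatic oxygen bridging two carbons with no H on the oxygen — an ether.
The molecule carries a methoxy ether (-OCH3), whose atoms satisfy every constraint of the query, so the pattern matches.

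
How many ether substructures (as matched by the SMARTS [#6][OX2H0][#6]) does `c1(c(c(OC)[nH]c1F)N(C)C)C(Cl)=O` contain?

1

[#6][OX2H0][#6] is the SMARTS for an ether: an aliphatic oxygen bridging two carbons with no H on the oxygen.
Exactly one fragment in the molecule meets all constraints, giving 1 match.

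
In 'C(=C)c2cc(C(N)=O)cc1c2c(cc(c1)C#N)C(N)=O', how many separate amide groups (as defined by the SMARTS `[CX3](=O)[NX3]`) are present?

[CX3](=O)[NX3] is the SMARTS for an amide: a carbonyl carbon bonded to a trivalent nitrogen.
The molecule carries 2 separate instances of a primary amide (-C(=O)NH2) meeting every constraint; each maps to a distinct set of atoms, giving 2 matches.

2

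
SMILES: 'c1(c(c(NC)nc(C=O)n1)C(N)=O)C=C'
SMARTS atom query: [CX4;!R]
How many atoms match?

1

The query [CX4;!R] means: aliphatic carbon with four total connections, not in a ring.
Check the 15 heavy atoms by environment: 2× n (aromatic, X2, in 6-ring) → no; 4× c (aromatic, X3, in 6-ring) → no; 4× C (X3, acyclic) → no; 2× O (X1, acyclic) → no; 2× N (X3, acyclic) → no; 1× C (X4, acyclic) → match.
That gives 1 matching atom.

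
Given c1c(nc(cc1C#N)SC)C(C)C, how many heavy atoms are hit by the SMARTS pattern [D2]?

5

Check the 13 heavy atoms by environment: 1× n (aromatic, D2) → match; 3× c (aromatic, D3) → no; 2× c (aromatic, D2) → match; 1× C (D2) → match; 1× N (D1) → no; 1× S (D2) → match; 3× C (D1) → no; 1× C (D3) → no.
Summing the matching environments: 1 + 2 + 1 + 1 = 5 matching atoms.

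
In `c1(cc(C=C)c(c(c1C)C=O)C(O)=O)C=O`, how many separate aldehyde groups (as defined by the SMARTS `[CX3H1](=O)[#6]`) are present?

[CX3H1](=O)[#6] is the SMARTS for an aldehyde: an sp2 carbon with one H, double-bonded to O and single-bonded to carbon.
The molecule carries 2 separate instances of an aldehyde (-CHO) meeting every constraint; each maps to a distinct set of atoms, giving 2 matches.

2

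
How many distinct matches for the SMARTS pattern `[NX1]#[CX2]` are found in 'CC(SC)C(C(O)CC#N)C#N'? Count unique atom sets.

2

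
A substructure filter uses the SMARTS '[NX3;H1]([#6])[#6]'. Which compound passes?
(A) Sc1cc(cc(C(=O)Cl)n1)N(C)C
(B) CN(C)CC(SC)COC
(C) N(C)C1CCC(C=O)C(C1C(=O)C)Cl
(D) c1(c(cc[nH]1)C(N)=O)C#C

C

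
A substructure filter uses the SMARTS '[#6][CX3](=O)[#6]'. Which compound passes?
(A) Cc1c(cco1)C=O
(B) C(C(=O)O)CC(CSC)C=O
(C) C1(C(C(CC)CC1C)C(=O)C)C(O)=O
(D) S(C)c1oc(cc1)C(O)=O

C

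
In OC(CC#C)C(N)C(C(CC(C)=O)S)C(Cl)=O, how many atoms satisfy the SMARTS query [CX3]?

The query [CX3] means: C with X3: aliphatic carbon with exactly 3 total connections.
Check the 17 heavy atoms by environment: 7× C (X4) → no; 2× C (X3) → match; 2× O (X1) → no; 1× Cl (X1) → no; 2× C (X2) → no; 1× S (X2) → no; 1× N (X3) → no; 1× O (X2) → no.
That gives 2 matching atoms.

2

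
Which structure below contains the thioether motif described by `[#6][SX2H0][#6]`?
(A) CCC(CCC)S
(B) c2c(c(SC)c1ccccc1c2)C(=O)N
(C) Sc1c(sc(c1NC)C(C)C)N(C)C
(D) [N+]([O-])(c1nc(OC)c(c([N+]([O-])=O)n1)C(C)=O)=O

[#6][SX2H0][#6] describes an aliphatic sulfur bridging two carbons with no H on the sulfur (a thioether).
(A) has a thiol (-SH) but the sulfur has H1, not H0 bridging two carbons.
(B) contains a methylthio ether (-SCH3), which satisfies every atom and bond constraint.
(C) has a thiol (-SH) but the sulfur has H1, not H0 bridging two carbons.
(D) has a methoxy ether (-OCH3) but the bridging atom is O, not S.
So the answer is (B).

B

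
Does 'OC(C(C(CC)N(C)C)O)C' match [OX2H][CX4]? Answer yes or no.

Yes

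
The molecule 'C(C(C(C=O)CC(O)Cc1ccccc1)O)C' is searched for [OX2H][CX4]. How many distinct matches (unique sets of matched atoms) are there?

[OX2H][CX4] is the SMARTS for an aliphatic alcohol: a hydroxyl oxygen bound to an sp3 (X4) carbon.
The molecule carries 2 separate instances of a hydroxyl group (-OH) meeting every constraint; each maps to a distinct set of atoms, giving 2 matches.

2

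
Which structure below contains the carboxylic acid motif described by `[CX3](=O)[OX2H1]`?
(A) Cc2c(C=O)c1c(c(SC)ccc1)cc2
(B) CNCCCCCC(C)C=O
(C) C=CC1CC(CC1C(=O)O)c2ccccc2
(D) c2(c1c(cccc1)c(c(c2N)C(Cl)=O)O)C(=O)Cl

C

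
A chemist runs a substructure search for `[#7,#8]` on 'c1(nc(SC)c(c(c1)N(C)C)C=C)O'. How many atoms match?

3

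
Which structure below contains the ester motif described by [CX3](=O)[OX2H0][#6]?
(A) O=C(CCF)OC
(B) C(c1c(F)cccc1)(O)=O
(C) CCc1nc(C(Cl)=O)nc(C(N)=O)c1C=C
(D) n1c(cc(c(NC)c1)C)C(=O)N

A

[CX3](=O)[OX2H0][#6] describes a carbonyl carbon bonded to an oxygen that is itself bonded to carbon (no H on that O) (an ester).
(A) contains a methyl-ester group (-C(=O)OCH3), which satisfies every atom and bond constraint.
(B) has a carboxylic acid group (-C(=O)OH) but the singly-bonded O carries H (OX2H1, not H0).
(C) has a primary amide (-C(=O)NH2) but the carbonyl is bonded to N, not to an O-C linkage.
(D) has a primary amide (-C(=O)NH2) but the carbonyl is bonded to N, not to an O-C linkage.
So the answer is (A).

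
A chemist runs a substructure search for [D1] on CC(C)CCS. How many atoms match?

3

The query [D1] means: atom with exactly one heavy-atom neighbour (degree 1).
Check the 6 heavy atoms by environment: 2× C (D2) → no; 1× C (D3) → no; 2× C (D1) → match; 1× S (D1) → match.
Summing the matching environments: 2 + 1 = 3 matching atoms.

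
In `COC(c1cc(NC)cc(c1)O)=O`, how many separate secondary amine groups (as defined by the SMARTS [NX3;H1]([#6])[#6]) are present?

[NX3;H1]([#6])[#6] is the SMARTS for a secondary amine: a trivalent nitrogen with one H, bonded to two carbons.
Exactly one fragment in the molecule meets all constraints, giving 1 match.

1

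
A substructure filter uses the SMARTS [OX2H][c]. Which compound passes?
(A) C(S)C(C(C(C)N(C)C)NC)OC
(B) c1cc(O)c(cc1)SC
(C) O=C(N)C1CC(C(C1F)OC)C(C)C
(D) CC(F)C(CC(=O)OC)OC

B

[OX2H][c] describes a hydroxyl oxygen attached to an aromatic carbon (a phenol).
(A) has a methoxy ether (-OCH3) but the oxygen has H0, not H1.
(B) contains a hydroxyl group (-OH), which satisfies every atom and bond constraint.
(C) has a methoxy ether (-OCH3) but the oxygen has H0, not H1.
(D) has a methoxy ether (-OCH3) but the oxygen has H0, not H1.
So the answer is (B).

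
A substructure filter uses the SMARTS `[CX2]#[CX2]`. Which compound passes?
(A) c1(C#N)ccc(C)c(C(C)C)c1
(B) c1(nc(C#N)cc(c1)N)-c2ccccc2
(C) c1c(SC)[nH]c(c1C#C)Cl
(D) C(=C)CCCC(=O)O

C

[CX2]#[CX2] describes a carbon-carbon triple bond (an alkyne).
(A) has a nitrile (-C#N) but the triple bond is C#N, not C#C.
(B) has a nitrile (-C#N) but the triple bond is C#N, not C#C.
(C) contains an ethynyl group (-C#CH), which satisfies every atom and bond constraint.
(D) has a vinyl group (-CH=CH2) but the C=C is a double bond; both carbons are CX3, not CX2.
So the answer is (C).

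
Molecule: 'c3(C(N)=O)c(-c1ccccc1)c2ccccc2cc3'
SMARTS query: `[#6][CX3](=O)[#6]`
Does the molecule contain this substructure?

No

The pattern [#6][CX3](=O)[#6] describes a carbonyl carbon (no H) flanked by two carbons — a ketone.
The closest candidate here is a primary amide (-C(=O)NH2), but one neighbour of the carbonyl carbon is N, not C. No other fragment satisfies the full query, so there is no match.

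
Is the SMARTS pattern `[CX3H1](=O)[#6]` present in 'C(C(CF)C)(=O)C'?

No

The pattern [CX3H1](=O)[#6] describes an sp2 carbon with one H, double-bonded to O and single-bonded to carbon — an aldehyde.
The closest candidate here is an acetyl/ketone group (-C(=O)CH3), but the carbonyl carbon has H0 (two carbon neighbours), not H1. No other fragment satisfies the full query, so there is no match.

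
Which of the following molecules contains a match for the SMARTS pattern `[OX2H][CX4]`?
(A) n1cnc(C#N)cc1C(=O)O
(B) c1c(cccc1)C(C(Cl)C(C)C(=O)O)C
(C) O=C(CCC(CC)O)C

C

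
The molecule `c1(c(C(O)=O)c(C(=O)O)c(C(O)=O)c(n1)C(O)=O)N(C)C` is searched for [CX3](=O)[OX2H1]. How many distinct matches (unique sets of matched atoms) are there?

4

[CX3](=O)[OX2H1] is the SMARTS for a carboxylic acid: an sp2 carbon double-bonded to O and single-bonded to an -OH oxygen.
The molecule carries 4 separate instances of a carboxylic acid group (-C(=O)OH) meeting every constraint; each maps to a distinct set of atoms, giving 4 matches.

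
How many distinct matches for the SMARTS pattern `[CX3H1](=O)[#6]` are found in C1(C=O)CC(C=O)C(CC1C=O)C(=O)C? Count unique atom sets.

[CX3H1](=O)[#6] is the SMARTS for an aldehyde: an sp2 carbon with one H, double-bonded to O and single-bonded to carbon.
The molecule carries 3 separate instances of an aldehyde (-CHO) meeting every constraint; each maps to a distinct set of atoms, giving 3 matches.

3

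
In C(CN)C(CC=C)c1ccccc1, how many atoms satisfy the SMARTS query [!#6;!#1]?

1

The query [!#6;!#1] means: not carbon and not hydrogen — any heteroatom.
Check the 13 heavy atoms by environment: 6× C → no; 6× c (aromatic) → no; 1× N → match.
That gives 1 matching atom.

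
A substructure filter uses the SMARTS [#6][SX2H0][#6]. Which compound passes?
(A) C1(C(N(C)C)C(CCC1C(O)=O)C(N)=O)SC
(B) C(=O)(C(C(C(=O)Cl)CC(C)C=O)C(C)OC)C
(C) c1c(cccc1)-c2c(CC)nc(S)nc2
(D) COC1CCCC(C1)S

[#6][SX2H0][#6] describes an aliphatic sulfur bridging two carbons with no H on the sulfur (a thioether).
(A) contains a methylthio ether (-SCH3), which satisfies every atom and bond constraint.
(B) has a methoxy ether (-OCH3) but the bridging atom is O, not S.
(C) has a thiol (-SH) but the sulfur has H1, not H0 bridging two carbons.
(D) has a methoxy ether (-OCH3) but the bridging atom is O, not S.
So the answer is (A).

A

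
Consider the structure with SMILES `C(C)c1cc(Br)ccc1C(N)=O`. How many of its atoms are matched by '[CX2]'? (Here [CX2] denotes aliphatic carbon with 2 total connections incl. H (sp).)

0

The query [CX2] means: C with X2: aliphatic carbon with exactly 2 total connections.
Check the 12 heavy atoms by environment: 6× c (aromatic, X3) → no; 1× Br (X1) → no; 1× C (X3) → no; 1× O (X1) → no; 1× N (X3) → no; 2× C (X4) → no.
No environment satisfies the query, so 0 matching atoms.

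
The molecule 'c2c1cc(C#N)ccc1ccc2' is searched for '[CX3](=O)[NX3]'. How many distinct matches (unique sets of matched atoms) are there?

0

[CX3](=O)[NX3] is the SMARTS for an amide: a carbonyl carbon bonded to a trivalent nitrogen.
The molecule has a nitrile (-C#N), but the nitrile N is NX1 (triple-bonded), not NX3; nothing else fits, so there are 0 matches.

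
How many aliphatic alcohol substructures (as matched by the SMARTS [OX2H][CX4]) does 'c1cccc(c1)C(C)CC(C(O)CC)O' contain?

[OX2H][CX4] is the SMARTS for an aliphatic alcohol: a hydroxyl oxygen bound to an sp3 (X4) carbon.
The molecule carries 2 separate instances of a hydroxyl group (-OH) meeting every constraint; each maps to a distinct set of atoms, giving 2 matches.

2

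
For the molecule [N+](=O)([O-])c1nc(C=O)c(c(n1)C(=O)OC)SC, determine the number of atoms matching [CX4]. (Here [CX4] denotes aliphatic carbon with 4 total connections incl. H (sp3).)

The query [CX4] means: C with X4: aliphatic carbon with exactly 4 total connections (bonds + H).
Check the 17 heavy atoms by environment: 2× n (aromatic, X2) → no; 4× c (aromatic, X3) → no; 2× C (X3) → no; 3× O (X1) → no; 1× N (charge +1, X3) → no; 1× O (charge -1, X1) → no; 1× S (X2) → no; 2× C (X4) → match; 1× O (X2) → no.
That gives 2 matching atoms.

2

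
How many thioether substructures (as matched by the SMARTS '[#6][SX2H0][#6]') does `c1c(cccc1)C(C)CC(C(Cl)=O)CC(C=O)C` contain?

0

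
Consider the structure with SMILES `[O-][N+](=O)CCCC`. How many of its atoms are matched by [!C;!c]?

3

The query [!C;!c] means: neither aliphatic nor aromatic carbon — same as [!#6].
Check the 7 heavy atoms by environment: 4× C → no; 1× N (charge +1) → match; 1× O (charge -1) → match; 1× O → match.
Summing the matching environments: 1 + 1 + 1 = 3 matching atoms.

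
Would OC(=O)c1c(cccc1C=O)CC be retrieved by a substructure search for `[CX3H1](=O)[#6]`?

The pattern [CX3H1](=O)[#6] describes an sp2 carbon with one H, double-bonded to O and single-bonded to carbon — an aldehyde.
The molecule carries an aldehyde (-CHO), whose atoms satisfy every constraint of the query, so the pattern matches.

Yes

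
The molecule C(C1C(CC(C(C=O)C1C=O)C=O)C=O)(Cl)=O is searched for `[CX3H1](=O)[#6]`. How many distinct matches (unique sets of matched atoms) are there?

4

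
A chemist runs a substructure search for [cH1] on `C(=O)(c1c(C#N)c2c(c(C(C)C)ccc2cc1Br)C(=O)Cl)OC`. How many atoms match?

3

The query [cH1] means: aromatic carbon bearing exactly one hydrogen.
Check the 23 heavy atoms by environment: 7× c (aromatic, H0) → no; 3× c (aromatic, H1) → match; 3× C (H0) → no; 1× N (H0) → no; 1× Br (H0) → no; 1× C (H1) → no; 3× C (H3) → no; 3× O (H0) → no; 1× Cl (H0) → no.
That gives 3 matching atoms.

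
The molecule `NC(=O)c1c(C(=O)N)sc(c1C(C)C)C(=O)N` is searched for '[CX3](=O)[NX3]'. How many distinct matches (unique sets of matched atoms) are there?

[CX3](=O)[NX3] is the SMARTS for an amide: a carbonyl carbon bonded to a trivalent nitrogen.
The molecule carries 3 separate instances of a primary amide (-C(=O)NH2) meeting every constraint; each maps to a distinct set of atoms, giving 3 matches.

3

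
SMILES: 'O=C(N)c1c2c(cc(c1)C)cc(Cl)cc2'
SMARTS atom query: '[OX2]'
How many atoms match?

The query [OX2] means: aliphatic oxygen with two total connections — ether, hydroxyl, or ester single-bond O.
Check the 15 heavy atoms by environment: 10× c (aromatic, X3) → no; 1× Cl (X1) → no; 1× C (X4) → no; 1× C (X3) → no; 1× O (X1) → no; 1× N (X3) → no.
No environment satisfies the query, so 0 matching atoms.

0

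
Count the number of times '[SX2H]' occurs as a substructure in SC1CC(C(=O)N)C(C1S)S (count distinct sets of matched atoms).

3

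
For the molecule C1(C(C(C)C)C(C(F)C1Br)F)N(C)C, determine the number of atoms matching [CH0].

Check the 14 heavy atoms by environment: 6× C (H1) → no; 2× F (H0) → no; 4× C (H3) → no; 1× N (H0) → no; 1× Br (H0) → no.
No environment satisfies the query, so 0 matching atoms.

0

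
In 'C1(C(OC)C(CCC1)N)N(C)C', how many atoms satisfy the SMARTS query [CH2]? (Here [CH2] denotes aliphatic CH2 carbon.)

Check the 12 heavy atoms by environment: 3× C (H2) → match; 3× C (H1) → no; 1× O (H0) → no; 3× C (H3) → no; 1× N (H0) → no; 1× N (H2) → no.
That gives 3 matching atoms.

3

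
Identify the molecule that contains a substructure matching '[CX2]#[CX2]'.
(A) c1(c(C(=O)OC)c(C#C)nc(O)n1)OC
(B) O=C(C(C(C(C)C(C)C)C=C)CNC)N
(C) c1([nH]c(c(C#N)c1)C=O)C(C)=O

A

[CX2]#[CX2] describes a carbon-carbon triple bond (an alkyne).
(A) contains an ethynyl group (-C#CH), which satisfies every atom and bond constraint.
(B) has a vinyl group (-CH=CH2) but the C=C is a double bond; both carbons are CX3, not CX2.
(C) has a nitrile (-C#N) but the triple bond is C#N, not C#C.
So the answer is (A).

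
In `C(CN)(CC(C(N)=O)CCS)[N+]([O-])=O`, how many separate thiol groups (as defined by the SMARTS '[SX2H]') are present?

1

[SX2H] is the SMARTS for a thiol: an aliphatic sulfur with two connections, one being H.
Exactly one fragment in the molecule meets all constraints, giving 1 match.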